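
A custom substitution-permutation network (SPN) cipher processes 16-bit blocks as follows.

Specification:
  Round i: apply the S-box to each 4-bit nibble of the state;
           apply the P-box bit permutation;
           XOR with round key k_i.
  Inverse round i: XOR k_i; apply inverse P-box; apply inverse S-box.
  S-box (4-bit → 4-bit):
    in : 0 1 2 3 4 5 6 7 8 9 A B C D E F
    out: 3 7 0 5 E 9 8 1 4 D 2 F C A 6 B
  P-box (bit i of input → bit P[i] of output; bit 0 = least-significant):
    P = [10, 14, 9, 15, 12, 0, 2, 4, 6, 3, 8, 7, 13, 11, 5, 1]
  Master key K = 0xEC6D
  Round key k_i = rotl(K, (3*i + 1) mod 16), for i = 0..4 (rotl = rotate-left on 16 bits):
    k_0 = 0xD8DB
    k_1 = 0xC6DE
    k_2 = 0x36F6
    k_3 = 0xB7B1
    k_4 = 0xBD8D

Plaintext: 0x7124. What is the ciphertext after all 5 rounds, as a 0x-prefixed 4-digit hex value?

0x1710

s_0 = plaintext = 0x7124
s_1 = Round(s_0, k_0) = 0x3B93
s_2 = Round(s_1, k_1) = 0xF122
s_3 = Round(s_2, k_2) = 0x1FBC
s_4 = Round(s_3, k_3) = 0x0D4C
s_5 = Round(s_4, k_4) = 0x1710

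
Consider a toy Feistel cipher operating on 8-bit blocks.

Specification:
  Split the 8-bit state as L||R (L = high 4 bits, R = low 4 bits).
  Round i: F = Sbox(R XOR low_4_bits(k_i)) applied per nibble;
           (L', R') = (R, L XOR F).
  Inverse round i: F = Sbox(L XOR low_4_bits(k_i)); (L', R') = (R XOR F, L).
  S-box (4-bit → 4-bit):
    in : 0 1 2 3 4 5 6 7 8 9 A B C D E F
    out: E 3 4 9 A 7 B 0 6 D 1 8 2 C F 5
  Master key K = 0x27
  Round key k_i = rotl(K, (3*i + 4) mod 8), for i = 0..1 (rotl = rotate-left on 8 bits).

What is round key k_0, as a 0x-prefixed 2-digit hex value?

K = 0x27
k_0 = rotl(K, (3*0+4) mod 8) = rotl(K, 4) = 0x72

0x72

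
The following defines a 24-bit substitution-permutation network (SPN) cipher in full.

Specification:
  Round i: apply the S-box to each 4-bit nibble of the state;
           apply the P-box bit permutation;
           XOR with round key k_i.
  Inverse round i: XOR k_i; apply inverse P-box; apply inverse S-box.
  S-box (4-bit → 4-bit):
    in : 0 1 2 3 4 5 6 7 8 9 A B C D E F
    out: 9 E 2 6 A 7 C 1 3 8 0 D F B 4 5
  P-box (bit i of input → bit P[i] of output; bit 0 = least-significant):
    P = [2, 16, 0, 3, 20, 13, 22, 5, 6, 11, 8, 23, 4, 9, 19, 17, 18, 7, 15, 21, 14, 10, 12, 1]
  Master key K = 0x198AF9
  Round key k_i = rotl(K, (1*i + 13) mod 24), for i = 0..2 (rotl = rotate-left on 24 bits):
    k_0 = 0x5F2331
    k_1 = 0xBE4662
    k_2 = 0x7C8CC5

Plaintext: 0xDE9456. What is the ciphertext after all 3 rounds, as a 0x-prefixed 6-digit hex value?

0x89C3E7

s_0 = plaintext = 0xDE9456
s_1 = Round(s_0, k_0) = 0x8DCF3A
s_2 = Round(s_1, k_1) = 0xD021B2
s_3 = Round(s_2, k_2) = 0x89C3E7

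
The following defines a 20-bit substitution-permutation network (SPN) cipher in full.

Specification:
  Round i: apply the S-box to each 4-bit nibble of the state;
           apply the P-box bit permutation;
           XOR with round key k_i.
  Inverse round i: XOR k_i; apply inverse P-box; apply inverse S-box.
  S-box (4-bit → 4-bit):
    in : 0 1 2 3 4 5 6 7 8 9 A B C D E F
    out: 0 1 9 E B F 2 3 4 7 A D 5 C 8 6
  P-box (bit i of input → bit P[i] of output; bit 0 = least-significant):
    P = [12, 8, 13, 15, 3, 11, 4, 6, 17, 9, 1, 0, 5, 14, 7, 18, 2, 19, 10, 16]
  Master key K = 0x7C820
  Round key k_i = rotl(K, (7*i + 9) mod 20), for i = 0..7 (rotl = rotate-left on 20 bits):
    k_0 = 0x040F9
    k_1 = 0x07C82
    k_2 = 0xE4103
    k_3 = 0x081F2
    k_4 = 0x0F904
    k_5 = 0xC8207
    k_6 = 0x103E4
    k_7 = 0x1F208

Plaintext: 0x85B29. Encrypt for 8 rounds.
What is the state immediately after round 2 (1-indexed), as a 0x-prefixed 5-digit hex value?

0xEAE09

s_0 = plaintext = 0x85B29
s_1 = Round(s_0, k_0) = 0x63512
s_2 = Round(s_1, k_1) = 0xEAE09
s_3 = Round(s_2, k_2) = 0xB3002
s_4 = Round(s_3, k_3) = 0x55576
s_5 = Round(s_4, k_4) = 0xFB6AB
s_6 = Round(s_5, k_5) = 0x03CE7
s_7 = Round(s_6, k_6) = 0x75226
s_8 = Round(s_7, k_7) = 0xFB3E5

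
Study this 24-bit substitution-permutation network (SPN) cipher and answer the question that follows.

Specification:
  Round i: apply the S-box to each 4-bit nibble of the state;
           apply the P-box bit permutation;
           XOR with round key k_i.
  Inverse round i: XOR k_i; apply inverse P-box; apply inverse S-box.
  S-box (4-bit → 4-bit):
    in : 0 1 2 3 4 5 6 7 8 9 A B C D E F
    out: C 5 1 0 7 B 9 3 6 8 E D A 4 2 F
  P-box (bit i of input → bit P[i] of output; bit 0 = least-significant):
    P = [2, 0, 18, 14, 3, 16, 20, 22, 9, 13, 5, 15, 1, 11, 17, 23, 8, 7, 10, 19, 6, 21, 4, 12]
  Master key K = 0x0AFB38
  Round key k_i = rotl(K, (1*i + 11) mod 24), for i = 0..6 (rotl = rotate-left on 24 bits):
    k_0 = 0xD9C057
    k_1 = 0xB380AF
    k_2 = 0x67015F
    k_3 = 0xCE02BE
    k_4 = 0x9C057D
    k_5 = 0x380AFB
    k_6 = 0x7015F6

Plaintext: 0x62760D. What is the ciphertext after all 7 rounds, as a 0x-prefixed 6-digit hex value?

0xCA1A64

s_0 = plaintext = 0x62760D
s_1 = Round(s_0, k_0) = 0x8D5B15
s_2 = Round(s_1, k_1) = 0x034E90
s_3 = Round(s_2, k_2) = 0x21794D
s_4 = Round(s_3, k_3) = 0xDB8FF4
s_5 = Round(s_4, k_4) = 0xC3AA40
s_6 = Round(s_5, k_5) = 0x8FF2D3
s_7 = Round(s_6, k_6) = 0xCA1A64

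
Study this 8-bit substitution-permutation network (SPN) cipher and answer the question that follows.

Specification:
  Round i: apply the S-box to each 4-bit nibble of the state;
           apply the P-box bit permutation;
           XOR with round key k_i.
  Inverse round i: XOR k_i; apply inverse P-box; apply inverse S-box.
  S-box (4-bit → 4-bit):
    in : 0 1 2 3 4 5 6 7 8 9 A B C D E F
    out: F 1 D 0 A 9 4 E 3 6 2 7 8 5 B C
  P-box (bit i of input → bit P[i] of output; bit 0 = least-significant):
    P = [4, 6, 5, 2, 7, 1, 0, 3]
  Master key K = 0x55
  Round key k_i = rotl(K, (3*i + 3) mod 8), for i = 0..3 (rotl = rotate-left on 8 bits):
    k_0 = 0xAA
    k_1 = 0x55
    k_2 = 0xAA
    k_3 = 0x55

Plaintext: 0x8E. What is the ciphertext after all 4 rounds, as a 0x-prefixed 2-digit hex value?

s_0 = plaintext = 0x8E
s_1 = Round(s_0, k_0) = 0x7C
s_2 = Round(s_1, k_1) = 0x5A
s_3 = Round(s_2, k_2) = 0x62
s_4 = Round(s_3, k_3) = 0x60

0x60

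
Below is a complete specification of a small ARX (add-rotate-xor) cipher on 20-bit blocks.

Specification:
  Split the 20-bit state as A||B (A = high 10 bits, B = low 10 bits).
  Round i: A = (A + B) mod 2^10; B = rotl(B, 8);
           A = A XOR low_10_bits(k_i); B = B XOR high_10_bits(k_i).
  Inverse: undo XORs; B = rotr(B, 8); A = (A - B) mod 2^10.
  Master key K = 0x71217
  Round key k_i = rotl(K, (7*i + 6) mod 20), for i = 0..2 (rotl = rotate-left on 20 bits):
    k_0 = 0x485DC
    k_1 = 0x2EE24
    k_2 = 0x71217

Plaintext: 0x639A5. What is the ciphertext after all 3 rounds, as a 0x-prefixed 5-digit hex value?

0xEACEE

s_0 = plaintext = 0x639A5
s_1 = Round(s_0, k_0) = 0xBBC48
s_2 = Round(s_1, k_1) = 0x44CA9
s_3 = Round(s_2, k_2) = 0xEACEE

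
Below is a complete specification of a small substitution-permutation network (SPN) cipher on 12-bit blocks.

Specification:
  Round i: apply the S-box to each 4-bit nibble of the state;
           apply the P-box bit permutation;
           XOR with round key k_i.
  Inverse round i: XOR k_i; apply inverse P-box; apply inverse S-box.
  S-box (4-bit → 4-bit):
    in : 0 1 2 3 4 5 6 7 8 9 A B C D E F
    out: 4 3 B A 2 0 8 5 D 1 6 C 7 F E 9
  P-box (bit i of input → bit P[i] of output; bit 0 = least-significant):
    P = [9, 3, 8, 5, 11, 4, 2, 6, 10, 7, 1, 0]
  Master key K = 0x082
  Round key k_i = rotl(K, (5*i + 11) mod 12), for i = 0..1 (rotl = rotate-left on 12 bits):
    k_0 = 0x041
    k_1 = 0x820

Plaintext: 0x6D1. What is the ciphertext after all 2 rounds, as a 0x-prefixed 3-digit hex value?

s_0 = plaintext = 0x6D1
s_1 = Round(s_0, k_0) = 0xA1C
s_2 = Round(s_1, k_1) = 0x3BA

0x3BA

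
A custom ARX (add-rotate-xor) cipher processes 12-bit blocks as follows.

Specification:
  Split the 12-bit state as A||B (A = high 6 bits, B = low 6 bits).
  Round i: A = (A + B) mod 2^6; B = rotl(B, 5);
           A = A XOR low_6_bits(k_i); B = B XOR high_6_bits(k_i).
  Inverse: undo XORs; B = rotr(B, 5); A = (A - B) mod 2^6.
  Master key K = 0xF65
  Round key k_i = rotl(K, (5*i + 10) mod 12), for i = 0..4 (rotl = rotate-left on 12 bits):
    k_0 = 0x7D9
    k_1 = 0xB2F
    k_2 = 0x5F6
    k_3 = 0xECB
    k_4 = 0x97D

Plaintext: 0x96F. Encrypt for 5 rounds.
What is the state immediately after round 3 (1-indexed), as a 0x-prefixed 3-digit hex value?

0x90B

s_0 = plaintext = 0x96F
s_1 = Round(s_0, k_0) = 0x368
s_2 = Round(s_1, k_1) = 0x6B8
s_3 = Round(s_2, k_2) = 0x90B
s_4 = Round(s_3, k_3) = 0x91E
s_5 = Round(s_4, k_4) = 0xFEA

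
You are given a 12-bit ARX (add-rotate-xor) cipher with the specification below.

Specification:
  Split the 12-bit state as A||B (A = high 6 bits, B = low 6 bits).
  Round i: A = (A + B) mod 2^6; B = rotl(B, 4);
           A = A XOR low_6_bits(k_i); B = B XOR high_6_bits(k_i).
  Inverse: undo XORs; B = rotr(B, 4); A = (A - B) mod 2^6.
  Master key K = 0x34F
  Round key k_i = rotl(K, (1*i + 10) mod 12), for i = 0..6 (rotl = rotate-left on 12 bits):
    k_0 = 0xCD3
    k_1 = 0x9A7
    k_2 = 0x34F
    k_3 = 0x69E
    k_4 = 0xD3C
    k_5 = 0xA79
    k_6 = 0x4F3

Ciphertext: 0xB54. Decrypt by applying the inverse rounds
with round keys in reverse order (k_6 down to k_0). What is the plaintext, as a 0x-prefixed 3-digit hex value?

s_0 = ciphertext = 0xB54
s_1 = InvRound(s_0, k_6) = 0x09C
s_2 = InvRound(s_1, k_5) = 0x917
s_3 = InvRound(s_2, k_4) = 0x28E
s_4 = InvRound(s_3, k_3) = 0x0D1
s_5 = InvRound(s_4, k_2) = 0x6F1
s_6 = InvRound(s_5, k_1) = 0x7DD
s_7 = InvRound(s_6, k_0) = 0x4BA

0x4BA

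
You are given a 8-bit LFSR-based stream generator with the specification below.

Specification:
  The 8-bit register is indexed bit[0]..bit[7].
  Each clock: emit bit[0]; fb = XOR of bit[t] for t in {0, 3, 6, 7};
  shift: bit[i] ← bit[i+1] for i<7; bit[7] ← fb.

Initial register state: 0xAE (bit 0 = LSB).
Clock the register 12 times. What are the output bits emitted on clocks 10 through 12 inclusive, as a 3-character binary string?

reg_0 = 0xAE
clock 1: out=0, reg = 0x57
clock 2: out=1, reg = 0x2B
clock 3: out=1, reg = 0x15
clock 4: out=1, reg = 0x8A
clock 5: out=0, reg = 0x45
clock 6: out=1, reg = 0x22
clock 7: out=0, reg = 0x11
clock 8: out=1, reg = 0x88
clock 9: out=0, reg = 0x44
clock 10: out=0, reg = 0xA2
clock 11: out=0, reg = 0xD1
clock 12: out=1, reg = 0xE8

001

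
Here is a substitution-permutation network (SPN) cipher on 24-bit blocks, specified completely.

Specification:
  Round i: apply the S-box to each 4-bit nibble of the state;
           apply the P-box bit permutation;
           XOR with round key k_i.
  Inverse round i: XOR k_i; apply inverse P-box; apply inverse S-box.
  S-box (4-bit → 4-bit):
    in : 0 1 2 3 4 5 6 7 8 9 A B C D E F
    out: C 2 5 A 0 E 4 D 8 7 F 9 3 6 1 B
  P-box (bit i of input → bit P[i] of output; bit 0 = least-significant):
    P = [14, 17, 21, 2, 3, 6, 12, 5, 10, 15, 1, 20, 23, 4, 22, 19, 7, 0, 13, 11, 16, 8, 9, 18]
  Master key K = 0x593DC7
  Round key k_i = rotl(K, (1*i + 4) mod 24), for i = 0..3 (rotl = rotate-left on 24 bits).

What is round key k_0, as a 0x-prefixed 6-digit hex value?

0x93DC75

K = 0x593DC7
k_0 = rotl(K, (1*0+4) mod 24) = rotl(K, 4) = 0x93DC75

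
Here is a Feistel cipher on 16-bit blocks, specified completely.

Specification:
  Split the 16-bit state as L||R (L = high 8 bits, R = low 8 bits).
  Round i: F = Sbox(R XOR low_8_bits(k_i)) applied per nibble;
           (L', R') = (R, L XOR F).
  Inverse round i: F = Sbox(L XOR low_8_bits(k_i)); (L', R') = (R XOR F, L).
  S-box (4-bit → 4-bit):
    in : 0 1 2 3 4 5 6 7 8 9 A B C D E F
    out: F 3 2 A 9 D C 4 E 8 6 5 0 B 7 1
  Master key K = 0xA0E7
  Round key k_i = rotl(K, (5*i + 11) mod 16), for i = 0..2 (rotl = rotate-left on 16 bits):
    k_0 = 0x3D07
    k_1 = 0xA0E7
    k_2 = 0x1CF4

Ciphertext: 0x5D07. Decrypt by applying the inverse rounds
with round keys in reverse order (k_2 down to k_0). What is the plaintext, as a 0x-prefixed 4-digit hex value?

0x36B3

s_0 = ciphertext = 0x5D07
s_1 = InvRound(s_0, k_2) = 0x6F5D
s_2 = InvRound(s_1, k_1) = 0xB36F
s_3 = InvRound(s_2, k_0) = 0x36B3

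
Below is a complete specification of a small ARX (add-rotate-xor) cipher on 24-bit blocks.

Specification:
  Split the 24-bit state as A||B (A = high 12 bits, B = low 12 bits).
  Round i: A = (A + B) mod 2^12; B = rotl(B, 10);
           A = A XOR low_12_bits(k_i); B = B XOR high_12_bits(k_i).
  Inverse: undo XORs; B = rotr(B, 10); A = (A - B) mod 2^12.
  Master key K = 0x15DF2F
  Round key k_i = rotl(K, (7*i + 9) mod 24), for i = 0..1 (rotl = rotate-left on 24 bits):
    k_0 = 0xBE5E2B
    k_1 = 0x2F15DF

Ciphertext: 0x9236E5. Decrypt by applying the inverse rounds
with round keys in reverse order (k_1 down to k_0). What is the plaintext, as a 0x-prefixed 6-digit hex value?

0x3AEED2

s_0 = ciphertext = 0x9236E5
s_1 = InvRound(s_0, k_1) = 0xCAB051
s_2 = InvRound(s_1, k_0) = 0x3AEED2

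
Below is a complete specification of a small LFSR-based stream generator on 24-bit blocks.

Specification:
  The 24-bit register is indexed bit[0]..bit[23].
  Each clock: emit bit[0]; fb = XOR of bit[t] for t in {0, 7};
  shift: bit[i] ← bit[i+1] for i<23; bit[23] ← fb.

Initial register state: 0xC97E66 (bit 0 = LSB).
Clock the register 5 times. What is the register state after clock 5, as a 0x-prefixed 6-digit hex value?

reg_0 = 0xC97E66
clock 1: out=0, reg = 0x64BF33
clock 2: out=1, reg = 0xB25F99
clock 3: out=1, reg = 0x592FCC
clock 4: out=0, reg = 0xAC97E6
clock 5: out=0, reg = 0xD64BF3

0xD64BF3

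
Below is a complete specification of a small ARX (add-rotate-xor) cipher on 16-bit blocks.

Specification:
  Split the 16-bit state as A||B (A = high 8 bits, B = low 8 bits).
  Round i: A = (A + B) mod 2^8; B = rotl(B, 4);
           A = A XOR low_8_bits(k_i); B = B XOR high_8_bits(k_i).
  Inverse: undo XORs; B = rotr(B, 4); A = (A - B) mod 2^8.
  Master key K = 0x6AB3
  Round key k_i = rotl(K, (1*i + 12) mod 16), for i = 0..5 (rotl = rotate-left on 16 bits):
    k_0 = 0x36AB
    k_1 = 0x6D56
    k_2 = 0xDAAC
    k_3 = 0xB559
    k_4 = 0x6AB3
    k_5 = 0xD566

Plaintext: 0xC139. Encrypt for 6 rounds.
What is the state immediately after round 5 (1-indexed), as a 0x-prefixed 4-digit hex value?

s_0 = plaintext = 0xC139
s_1 = Round(s_0, k_0) = 0x51A5
s_2 = Round(s_1, k_1) = 0xA037
s_3 = Round(s_2, k_2) = 0x7BA9
s_4 = Round(s_3, k_3) = 0x7D2F
s_5 = Round(s_4, k_4) = 0x1F98
s_6 = Round(s_5, k_5) = 0xD15C

0x1F98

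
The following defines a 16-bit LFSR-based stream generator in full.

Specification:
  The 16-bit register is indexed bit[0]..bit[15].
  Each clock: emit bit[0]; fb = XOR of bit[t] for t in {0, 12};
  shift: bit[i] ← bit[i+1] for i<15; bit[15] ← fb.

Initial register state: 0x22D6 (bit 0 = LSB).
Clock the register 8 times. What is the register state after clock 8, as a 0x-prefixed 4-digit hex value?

reg_0 = 0x22D6
clock 1: out=0, reg = 0x116B
clock 2: out=1, reg = 0x08B5
clock 3: out=1, reg = 0x845A
clock 4: out=0, reg = 0x422D
clock 5: out=1, reg = 0xA116
clock 6: out=0, reg = 0x508B
clock 7: out=1, reg = 0x2845
clock 8: out=1, reg = 0x9422

0x9422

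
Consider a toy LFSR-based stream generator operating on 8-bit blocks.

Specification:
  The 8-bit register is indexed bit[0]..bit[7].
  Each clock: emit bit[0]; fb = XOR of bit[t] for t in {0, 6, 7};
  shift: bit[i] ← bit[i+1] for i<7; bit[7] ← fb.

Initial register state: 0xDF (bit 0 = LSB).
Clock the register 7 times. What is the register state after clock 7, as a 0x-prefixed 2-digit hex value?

reg_0 = 0xDF
clock 1: out=1, reg = 0xEF
clock 2: out=1, reg = 0xF7
clock 3: out=1, reg = 0xFB
clock 4: out=1, reg = 0xFD
clock 5: out=1, reg = 0xFE
clock 6: out=0, reg = 0x7F
clock 7: out=1, reg = 0x3F

0x3F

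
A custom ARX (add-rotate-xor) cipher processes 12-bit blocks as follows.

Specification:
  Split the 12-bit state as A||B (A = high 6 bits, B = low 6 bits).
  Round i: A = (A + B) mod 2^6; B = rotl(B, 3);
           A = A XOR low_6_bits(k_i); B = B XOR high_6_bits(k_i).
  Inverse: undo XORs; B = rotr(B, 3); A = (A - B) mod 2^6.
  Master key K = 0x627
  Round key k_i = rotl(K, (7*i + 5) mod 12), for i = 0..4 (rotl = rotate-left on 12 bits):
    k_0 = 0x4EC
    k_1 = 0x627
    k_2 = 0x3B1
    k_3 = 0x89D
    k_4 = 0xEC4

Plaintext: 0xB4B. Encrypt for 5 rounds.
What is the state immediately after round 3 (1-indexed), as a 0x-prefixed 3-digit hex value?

0xCC7

s_0 = plaintext = 0xB4B
s_1 = Round(s_0, k_0) = 0x50A
s_2 = Round(s_1, k_1) = 0xE49
s_3 = Round(s_2, k_2) = 0xCC7
s_4 = Round(s_3, k_3) = 0x9DA
s_5 = Round(s_4, k_4) = 0x168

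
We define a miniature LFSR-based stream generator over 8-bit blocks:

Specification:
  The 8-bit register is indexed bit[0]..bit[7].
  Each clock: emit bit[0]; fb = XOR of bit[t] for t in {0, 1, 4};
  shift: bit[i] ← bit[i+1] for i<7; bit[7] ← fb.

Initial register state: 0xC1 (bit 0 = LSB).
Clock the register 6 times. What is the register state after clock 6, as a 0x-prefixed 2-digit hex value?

0xF7

reg_0 = 0xC1
clock 1: out=1, reg = 0xE0
clock 2: out=0, reg = 0x70
clock 3: out=0, reg = 0xB8
clock 4: out=0, reg = 0xDC
clock 5: out=0, reg = 0xEE
clock 6: out=0, reg = 0xF7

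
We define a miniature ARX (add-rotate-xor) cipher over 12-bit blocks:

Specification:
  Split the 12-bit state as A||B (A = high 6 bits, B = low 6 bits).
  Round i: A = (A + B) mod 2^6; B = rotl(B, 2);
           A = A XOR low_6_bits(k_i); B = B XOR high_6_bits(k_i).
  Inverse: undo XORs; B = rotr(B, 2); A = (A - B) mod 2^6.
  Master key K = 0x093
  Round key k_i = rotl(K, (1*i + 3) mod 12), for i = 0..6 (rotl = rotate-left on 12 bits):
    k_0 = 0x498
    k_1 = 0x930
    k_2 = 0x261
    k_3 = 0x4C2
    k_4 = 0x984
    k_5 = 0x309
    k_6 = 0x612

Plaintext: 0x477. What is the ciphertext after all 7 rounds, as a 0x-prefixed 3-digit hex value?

0xAF2

s_0 = plaintext = 0x477
s_1 = Round(s_0, k_0) = 0x40D
s_2 = Round(s_1, k_1) = 0xB50
s_3 = Round(s_2, k_2) = 0x708
s_4 = Round(s_3, k_3) = 0x9B3
s_5 = Round(s_4, k_4) = 0x769
s_6 = Round(s_5, k_5) = 0x3EA
s_7 = Round(s_6, k_6) = 0xAF2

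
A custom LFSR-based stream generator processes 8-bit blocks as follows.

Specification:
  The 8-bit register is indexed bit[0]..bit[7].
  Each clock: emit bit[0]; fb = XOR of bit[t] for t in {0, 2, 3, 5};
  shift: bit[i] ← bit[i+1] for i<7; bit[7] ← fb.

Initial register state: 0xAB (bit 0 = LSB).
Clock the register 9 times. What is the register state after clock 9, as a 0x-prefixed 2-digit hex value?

reg_0 = 0xAB
clock 1: out=1, reg = 0xD5
clock 2: out=1, reg = 0x6A
clock 3: out=0, reg = 0x35
clock 4: out=1, reg = 0x9A
clock 5: out=0, reg = 0xCD
clock 6: out=1, reg = 0xE6
clock 7: out=0, reg = 0x73
clock 8: out=1, reg = 0x39
clock 9: out=1, reg = 0x9C

0x9C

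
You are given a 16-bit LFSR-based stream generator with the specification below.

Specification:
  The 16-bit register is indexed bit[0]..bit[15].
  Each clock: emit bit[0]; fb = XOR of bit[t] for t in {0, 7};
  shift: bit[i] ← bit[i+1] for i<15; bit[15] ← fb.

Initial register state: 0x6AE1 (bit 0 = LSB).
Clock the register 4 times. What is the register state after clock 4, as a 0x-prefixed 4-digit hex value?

0x46AE

reg_0 = 0x6AE1
clock 1: out=1, reg = 0x3570
clock 2: out=0, reg = 0x1AB8
clock 3: out=0, reg = 0x8D5C
clock 4: out=0, reg = 0x46AE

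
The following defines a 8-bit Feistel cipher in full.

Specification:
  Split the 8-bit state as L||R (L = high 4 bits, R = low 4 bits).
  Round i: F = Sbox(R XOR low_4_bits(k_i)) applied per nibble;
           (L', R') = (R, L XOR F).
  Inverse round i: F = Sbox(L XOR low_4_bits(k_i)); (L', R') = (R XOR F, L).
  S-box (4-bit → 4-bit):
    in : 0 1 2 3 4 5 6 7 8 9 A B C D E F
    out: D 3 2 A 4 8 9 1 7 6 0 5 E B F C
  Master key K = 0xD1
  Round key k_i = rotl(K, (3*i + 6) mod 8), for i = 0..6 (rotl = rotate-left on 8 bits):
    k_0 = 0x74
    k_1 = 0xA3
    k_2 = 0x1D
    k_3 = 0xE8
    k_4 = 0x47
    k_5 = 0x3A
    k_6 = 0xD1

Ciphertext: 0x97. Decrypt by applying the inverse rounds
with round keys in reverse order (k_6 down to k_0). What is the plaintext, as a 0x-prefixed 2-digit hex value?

s_0 = ciphertext = 0x97
s_1 = InvRound(s_0, k_6) = 0x09
s_2 = InvRound(s_1, k_5) = 0x90
s_3 = InvRound(s_2, k_4) = 0xF9
s_4 = InvRound(s_3, k_3) = 0x8F
s_5 = InvRound(s_4, k_2) = 0x78
s_6 = InvRound(s_5, k_1) = 0xC7
s_7 = InvRound(s_6, k_0) = 0x0C

0x0C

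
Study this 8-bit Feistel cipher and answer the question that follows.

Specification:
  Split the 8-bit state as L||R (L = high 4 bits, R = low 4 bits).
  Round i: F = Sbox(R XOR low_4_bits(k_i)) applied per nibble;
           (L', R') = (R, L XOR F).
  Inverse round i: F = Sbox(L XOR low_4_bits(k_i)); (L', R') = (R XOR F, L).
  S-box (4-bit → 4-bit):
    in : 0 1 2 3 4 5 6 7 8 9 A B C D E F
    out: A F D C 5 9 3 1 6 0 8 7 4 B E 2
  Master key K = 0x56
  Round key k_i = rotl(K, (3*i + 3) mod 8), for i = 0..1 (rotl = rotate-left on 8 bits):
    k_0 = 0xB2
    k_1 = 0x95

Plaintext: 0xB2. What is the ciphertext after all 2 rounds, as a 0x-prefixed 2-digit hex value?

0x17

s_0 = plaintext = 0xB2
s_1 = Round(s_0, k_0) = 0x21
s_2 = Round(s_1, k_1) = 0x17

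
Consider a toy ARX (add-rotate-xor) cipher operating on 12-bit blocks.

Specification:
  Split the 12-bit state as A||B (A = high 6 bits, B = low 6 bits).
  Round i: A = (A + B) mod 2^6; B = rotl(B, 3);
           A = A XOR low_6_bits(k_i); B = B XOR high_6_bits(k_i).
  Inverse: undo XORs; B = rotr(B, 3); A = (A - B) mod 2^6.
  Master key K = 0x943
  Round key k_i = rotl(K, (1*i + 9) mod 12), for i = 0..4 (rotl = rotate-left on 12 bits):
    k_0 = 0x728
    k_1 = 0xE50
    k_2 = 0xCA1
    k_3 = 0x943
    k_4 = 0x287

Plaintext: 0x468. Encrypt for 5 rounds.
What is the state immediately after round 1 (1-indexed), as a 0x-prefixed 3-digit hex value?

s_0 = plaintext = 0x468
s_1 = Round(s_0, k_0) = 0x459
s_2 = Round(s_1, k_1) = 0xEB2
s_3 = Round(s_2, k_2) = 0x364
s_4 = Round(s_3, k_3) = 0xC81
s_5 = Round(s_4, k_4) = 0xD02

0x459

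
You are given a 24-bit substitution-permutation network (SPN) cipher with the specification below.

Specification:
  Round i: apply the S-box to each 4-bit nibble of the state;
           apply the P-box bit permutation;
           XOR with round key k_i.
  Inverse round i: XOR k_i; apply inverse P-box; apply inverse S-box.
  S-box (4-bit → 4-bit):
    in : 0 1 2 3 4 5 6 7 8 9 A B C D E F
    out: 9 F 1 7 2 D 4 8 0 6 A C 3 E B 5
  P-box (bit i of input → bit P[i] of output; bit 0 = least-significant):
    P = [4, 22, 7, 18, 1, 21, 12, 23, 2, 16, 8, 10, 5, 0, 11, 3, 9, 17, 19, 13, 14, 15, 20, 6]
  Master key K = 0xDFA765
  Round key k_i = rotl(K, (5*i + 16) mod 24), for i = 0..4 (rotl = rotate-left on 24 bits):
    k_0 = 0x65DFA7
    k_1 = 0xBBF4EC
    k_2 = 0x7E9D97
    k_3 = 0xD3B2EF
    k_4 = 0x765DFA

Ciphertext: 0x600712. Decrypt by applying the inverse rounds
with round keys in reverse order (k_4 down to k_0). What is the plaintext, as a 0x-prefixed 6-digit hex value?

0x833C1F

s_0 = ciphertext = 0x600712
s_1 = InvRound(s_0, k_4) = 0x5C586B
s_2 = InvRound(s_1, k_3) = 0xC16C7B
s_3 = InvRound(s_2, k_2) = 0x1D03DB
s_4 = InvRound(s_3, k_1) = 0xCEC510
s_5 = InvRound(s_4, k_0) = 0x833C1F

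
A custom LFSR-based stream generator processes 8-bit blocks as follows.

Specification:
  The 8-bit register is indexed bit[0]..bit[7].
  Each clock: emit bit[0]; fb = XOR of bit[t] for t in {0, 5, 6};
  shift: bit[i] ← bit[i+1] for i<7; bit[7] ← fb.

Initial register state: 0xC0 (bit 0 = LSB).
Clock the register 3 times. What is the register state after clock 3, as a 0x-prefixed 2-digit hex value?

0x38

reg_0 = 0xC0
clock 1: out=0, reg = 0xE0
clock 2: out=0, reg = 0x70
clock 3: out=0, reg = 0x38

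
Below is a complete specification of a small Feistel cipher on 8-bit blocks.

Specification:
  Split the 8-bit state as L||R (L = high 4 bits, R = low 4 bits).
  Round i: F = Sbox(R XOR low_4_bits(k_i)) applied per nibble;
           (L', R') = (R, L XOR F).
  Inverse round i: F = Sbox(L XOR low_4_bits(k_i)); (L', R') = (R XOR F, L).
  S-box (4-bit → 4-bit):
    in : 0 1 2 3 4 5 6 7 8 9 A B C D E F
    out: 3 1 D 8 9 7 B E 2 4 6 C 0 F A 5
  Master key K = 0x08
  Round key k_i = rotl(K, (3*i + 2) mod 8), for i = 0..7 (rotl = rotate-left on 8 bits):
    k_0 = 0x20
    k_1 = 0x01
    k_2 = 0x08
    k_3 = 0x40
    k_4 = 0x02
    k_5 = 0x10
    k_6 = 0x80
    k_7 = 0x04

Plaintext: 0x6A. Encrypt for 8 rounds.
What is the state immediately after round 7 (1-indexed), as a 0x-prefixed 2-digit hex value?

s_0 = plaintext = 0x6A
s_1 = Round(s_0, k_0) = 0xA0
s_2 = Round(s_1, k_1) = 0x0B
s_3 = Round(s_2, k_2) = 0xB8
s_4 = Round(s_3, k_3) = 0x89
s_5 = Round(s_4, k_4) = 0x94
s_6 = Round(s_5, k_5) = 0x40
s_7 = Round(s_6, k_6) = 0x07
s_8 = Round(s_7, k_7) = 0x78

0x07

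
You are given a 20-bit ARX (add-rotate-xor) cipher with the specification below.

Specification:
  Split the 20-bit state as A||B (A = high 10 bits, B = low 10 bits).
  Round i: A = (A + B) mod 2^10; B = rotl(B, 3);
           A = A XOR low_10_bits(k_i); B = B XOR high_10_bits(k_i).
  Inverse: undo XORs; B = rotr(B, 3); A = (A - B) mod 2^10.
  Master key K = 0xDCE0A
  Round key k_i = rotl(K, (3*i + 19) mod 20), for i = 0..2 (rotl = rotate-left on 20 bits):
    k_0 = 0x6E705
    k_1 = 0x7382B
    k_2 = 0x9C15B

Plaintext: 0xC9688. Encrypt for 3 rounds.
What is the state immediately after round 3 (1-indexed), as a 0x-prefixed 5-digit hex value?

0xF9F1C

s_0 = plaintext = 0xC9688
s_1 = Round(s_0, k_0) = 0xAA1FC
s_2 = Round(s_1, k_1) = 0x23E2D
s_3 = Round(s_2, k_2) = 0xF9F1C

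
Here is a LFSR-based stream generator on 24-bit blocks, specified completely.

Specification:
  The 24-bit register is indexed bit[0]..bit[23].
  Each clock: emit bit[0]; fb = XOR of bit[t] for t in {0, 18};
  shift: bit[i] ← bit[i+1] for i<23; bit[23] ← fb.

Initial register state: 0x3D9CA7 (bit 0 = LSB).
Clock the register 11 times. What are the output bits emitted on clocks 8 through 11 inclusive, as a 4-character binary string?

reg_0 = 0x3D9CA7
clock 1: out=1, reg = 0x1ECE53
clock 2: out=1, reg = 0x0F6729
clock 3: out=1, reg = 0x07B394
clock 4: out=0, reg = 0x83D9CA
clock 5: out=0, reg = 0x41ECE5
clock 6: out=1, reg = 0xA0F672
clock 7: out=0, reg = 0x507B39
clock 8: out=1, reg = 0xA83D9C
clock 9: out=0, reg = 0x541ECE
clock 10: out=0, reg = 0xAA0F67
clock 11: out=1, reg = 0xD507B3

1001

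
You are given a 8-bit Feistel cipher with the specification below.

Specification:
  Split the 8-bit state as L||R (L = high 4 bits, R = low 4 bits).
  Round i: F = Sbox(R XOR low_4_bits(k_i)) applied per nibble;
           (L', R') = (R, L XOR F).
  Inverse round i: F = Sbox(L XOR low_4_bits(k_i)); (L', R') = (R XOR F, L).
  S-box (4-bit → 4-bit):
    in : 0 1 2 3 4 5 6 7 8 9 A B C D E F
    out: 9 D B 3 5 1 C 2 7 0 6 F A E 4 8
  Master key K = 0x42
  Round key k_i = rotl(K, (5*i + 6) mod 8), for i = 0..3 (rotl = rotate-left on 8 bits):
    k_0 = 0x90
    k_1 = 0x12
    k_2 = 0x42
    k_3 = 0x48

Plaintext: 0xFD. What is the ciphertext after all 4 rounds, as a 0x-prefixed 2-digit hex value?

0xBD

s_0 = plaintext = 0xFD
s_1 = Round(s_0, k_0) = 0xD1
s_2 = Round(s_1, k_1) = 0x1E
s_3 = Round(s_2, k_2) = 0xEB
s_4 = Round(s_3, k_3) = 0xBD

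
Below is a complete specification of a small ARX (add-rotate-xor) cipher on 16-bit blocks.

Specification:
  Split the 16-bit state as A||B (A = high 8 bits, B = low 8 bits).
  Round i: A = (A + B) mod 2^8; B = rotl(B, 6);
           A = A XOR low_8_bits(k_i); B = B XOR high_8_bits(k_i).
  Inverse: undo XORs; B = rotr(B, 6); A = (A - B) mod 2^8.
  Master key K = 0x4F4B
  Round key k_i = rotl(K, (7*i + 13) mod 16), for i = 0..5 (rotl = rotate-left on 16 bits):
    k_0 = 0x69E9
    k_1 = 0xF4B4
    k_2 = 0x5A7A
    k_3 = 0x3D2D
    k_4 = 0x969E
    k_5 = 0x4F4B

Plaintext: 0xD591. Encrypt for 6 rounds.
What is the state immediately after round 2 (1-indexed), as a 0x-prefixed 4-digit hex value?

0x28B7

s_0 = plaintext = 0xD591
s_1 = Round(s_0, k_0) = 0x8F0D
s_2 = Round(s_1, k_1) = 0x28B7
s_3 = Round(s_2, k_2) = 0xA5B7
s_4 = Round(s_3, k_3) = 0x71D0
s_5 = Round(s_4, k_4) = 0xDFA2
s_6 = Round(s_5, k_5) = 0xCAE7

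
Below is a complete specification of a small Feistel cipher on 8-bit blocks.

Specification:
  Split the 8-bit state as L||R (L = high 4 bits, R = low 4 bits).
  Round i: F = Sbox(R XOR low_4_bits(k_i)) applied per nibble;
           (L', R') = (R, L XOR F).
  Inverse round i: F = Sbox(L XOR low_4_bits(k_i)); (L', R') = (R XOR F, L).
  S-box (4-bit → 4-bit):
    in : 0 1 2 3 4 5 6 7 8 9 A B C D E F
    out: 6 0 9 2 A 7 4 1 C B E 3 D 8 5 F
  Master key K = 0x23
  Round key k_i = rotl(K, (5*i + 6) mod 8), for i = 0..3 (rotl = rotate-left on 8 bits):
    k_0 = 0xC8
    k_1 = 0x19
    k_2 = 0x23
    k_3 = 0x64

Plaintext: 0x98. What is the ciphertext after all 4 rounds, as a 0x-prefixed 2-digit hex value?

0x06

s_0 = plaintext = 0x98
s_1 = Round(s_0, k_0) = 0x8F
s_2 = Round(s_1, k_1) = 0xFC
s_3 = Round(s_2, k_2) = 0xC0
s_4 = Round(s_3, k_3) = 0x06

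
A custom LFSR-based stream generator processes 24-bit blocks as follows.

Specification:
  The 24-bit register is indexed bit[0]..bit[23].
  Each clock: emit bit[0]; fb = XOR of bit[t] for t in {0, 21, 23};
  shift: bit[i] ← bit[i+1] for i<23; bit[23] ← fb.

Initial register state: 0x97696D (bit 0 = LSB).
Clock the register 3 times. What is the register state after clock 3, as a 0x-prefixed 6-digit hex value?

reg_0 = 0x97696D
clock 1: out=1, reg = 0x4BB4B6
clock 2: out=0, reg = 0x25DA5B
clock 3: out=1, reg = 0x12ED2D

0x12ED2D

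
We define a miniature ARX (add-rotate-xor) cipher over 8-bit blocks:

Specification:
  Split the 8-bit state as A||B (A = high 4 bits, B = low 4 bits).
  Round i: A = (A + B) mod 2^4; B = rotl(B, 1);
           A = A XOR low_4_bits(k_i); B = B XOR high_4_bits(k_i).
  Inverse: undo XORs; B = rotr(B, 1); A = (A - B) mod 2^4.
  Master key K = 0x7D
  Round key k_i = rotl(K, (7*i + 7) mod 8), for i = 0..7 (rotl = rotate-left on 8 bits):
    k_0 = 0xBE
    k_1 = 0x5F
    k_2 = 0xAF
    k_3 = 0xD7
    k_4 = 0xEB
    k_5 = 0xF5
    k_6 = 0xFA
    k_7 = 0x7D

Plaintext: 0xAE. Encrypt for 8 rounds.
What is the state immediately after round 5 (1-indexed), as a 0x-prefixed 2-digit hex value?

s_0 = plaintext = 0xAE
s_1 = Round(s_0, k_0) = 0x66
s_2 = Round(s_1, k_1) = 0x39
s_3 = Round(s_2, k_2) = 0x39
s_4 = Round(s_3, k_3) = 0xBE
s_5 = Round(s_4, k_4) = 0x23
s_6 = Round(s_5, k_5) = 0x09
s_7 = Round(s_6, k_6) = 0x3C
s_8 = Round(s_7, k_7) = 0x2E

0x23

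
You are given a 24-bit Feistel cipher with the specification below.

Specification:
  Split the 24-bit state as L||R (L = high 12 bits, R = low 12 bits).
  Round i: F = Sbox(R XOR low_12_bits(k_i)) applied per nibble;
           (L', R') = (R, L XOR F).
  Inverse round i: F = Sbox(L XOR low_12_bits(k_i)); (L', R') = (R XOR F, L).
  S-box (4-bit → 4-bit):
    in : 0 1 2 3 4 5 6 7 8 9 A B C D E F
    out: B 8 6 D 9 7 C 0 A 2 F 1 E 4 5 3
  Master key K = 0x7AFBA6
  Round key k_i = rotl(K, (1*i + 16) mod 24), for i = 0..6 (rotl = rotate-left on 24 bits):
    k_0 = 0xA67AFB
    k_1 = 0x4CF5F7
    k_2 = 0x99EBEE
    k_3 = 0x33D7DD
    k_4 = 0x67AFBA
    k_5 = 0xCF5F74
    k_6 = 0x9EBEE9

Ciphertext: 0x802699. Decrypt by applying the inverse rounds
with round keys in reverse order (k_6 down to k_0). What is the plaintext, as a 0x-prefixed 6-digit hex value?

0x50C694

s_0 = ciphertext = 0x802699
s_1 = InvRound(s_0, k_6) = 0xAC8802
s_2 = InvRound(s_1, k_5) = 0xF1CAC8
s_3 = InvRound(s_2, k_4) = 0x134F1C
s_4 = InvRound(s_3, k_3) = 0x34E134
s_5 = InvRound(s_4, k_2) = 0xBCF34E
s_6 = InvRound(s_5, k_1) = 0x694BCF
s_7 = InvRound(s_6, k_0) = 0x50C694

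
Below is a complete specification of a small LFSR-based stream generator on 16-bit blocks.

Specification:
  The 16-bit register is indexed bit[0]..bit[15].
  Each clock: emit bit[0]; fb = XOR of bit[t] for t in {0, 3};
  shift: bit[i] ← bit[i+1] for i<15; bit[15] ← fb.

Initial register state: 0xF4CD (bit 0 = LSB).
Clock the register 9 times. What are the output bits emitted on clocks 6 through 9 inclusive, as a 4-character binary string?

reg_0 = 0xF4CD
clock 1: out=1, reg = 0x7A66
clock 2: out=0, reg = 0x3D33
clock 3: out=1, reg = 0x9E99
clock 4: out=1, reg = 0x4F4C
clock 5: out=0, reg = 0xA7A6
clock 6: out=0, reg = 0x53D3
clock 7: out=1, reg = 0xA9E9
clock 8: out=1, reg = 0x54F4
clock 9: out=0, reg = 0x2A7A

0110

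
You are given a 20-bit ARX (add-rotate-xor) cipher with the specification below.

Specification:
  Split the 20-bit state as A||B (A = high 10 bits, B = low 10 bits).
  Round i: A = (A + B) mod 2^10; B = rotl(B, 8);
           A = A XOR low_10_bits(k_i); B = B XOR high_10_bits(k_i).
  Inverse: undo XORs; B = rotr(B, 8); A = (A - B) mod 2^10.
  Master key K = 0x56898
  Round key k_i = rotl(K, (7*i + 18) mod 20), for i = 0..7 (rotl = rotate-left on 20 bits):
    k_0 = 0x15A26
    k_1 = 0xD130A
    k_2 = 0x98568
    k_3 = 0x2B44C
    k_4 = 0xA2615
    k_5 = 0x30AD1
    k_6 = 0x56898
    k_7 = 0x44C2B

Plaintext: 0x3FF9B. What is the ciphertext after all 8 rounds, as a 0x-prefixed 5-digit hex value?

0x0CF6C

s_0 = plaintext = 0x3FF9B
s_1 = Round(s_0, k_0) = 0xAF3B0
s_2 = Round(s_1, k_1) = 0x59BA8
s_3 = Round(s_2, k_2) = 0x19A8B
s_4 = Round(s_3, k_3) = 0xAF70F
s_5 = Round(s_4, k_4) = 0xF654A
s_6 = Round(s_5, k_5) = 0xFCA90
s_7 = Round(s_6, k_6) = 0x869FE
s_8 = Round(s_7, k_7) = 0x0CF6C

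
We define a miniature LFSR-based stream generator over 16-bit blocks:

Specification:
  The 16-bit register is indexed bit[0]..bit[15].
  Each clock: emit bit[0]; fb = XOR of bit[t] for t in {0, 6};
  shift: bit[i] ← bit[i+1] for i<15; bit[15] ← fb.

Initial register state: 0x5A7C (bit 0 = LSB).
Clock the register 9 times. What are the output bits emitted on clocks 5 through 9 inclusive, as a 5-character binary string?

11100

reg_0 = 0x5A7C
clock 1: out=0, reg = 0xAD3E
clock 2: out=0, reg = 0x569F
clock 3: out=1, reg = 0xAB4F
clock 4: out=1, reg = 0x55A7
clock 5: out=1, reg = 0xAAD3
clock 6: out=1, reg = 0x5569
clock 7: out=1, reg = 0x2AB4
clock 8: out=0, reg = 0x155A
clock 9: out=0, reg = 0x8AAD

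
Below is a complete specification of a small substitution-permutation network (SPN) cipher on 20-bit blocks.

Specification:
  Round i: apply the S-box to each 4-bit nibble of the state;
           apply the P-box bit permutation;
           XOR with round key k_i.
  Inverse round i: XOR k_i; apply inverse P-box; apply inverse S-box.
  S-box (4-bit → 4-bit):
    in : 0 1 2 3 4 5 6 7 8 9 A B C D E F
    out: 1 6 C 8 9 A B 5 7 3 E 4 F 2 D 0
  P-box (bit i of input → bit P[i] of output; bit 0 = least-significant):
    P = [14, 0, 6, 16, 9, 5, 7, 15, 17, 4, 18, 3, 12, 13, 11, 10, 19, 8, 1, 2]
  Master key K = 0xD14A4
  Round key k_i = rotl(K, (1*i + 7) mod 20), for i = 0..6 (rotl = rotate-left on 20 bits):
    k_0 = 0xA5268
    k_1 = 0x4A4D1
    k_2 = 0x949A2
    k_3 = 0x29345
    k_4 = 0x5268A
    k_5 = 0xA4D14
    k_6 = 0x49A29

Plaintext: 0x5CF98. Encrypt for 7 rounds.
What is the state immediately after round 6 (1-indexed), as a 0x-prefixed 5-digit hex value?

0xA402D

s_0 = plaintext = 0x5CF98
s_1 = Round(s_0, k_0) = 0xA2D0D
s_2 = Round(s_1, k_1) = 0x4ABC6
s_3 = Round(s_2, k_2) = 0x4A707
s_4 = Round(s_3, k_3) = 0xCFD01
s_5 = Round(s_4, k_4) = 0xD25DD
s_6 = Round(s_5, k_5) = 0xA402D
s_7 = Round(s_6, k_6) = 0x60FAE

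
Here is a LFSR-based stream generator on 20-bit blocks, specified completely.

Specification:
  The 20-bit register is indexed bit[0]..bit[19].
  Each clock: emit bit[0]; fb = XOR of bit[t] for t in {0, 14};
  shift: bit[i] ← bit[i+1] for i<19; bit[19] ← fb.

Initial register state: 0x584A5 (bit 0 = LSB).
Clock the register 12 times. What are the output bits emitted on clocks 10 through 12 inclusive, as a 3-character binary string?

010

reg_0 = 0x584A5
clock 1: out=1, reg = 0xAC252
clock 2: out=0, reg = 0xD6129
clock 3: out=1, reg = 0x6B094
clock 4: out=0, reg = 0x3584A
clock 5: out=0, reg = 0x9AC25
clock 6: out=1, reg = 0xCD612
clock 7: out=0, reg = 0xE6B09
clock 8: out=1, reg = 0x73584
clock 9: out=0, reg = 0x39AC2
clock 10: out=0, reg = 0x1CD61
clock 11: out=1, reg = 0x0E6B0
clock 12: out=0, reg = 0x87358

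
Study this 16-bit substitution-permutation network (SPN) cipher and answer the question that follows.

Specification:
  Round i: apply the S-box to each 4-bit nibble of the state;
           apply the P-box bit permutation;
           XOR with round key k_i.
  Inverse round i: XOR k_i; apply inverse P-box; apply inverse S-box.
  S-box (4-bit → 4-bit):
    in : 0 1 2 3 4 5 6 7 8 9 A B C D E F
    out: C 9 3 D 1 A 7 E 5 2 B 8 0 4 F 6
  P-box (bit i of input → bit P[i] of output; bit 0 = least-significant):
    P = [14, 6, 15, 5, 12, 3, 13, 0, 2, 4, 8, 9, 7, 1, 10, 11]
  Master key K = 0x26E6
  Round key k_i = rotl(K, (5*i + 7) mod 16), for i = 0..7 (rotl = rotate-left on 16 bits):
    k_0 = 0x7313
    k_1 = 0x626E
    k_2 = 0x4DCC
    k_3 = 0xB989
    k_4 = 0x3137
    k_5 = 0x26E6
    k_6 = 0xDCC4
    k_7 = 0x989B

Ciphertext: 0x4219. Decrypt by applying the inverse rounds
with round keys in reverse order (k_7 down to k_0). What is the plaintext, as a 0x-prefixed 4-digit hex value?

s_0 = ciphertext = 0x4219
s_1 = InvRound(s_0, k_7) = 0xAB48
s_2 = InvRound(s_1, k_6) = 0x8364
s_3 = InvRound(s_2, k_5) = 0x6DDD
s_4 = InvRound(s_3, k_4) = 0xEC2A
s_5 = InvRound(s_4, k_3) = 0x6D11
s_6 = InvRound(s_5, k_2) = 0x4279
s_7 = InvRound(s_6, k_1) = 0x920C
s_8 = InvRound(s_7, k_0) = 0x9678

0x9678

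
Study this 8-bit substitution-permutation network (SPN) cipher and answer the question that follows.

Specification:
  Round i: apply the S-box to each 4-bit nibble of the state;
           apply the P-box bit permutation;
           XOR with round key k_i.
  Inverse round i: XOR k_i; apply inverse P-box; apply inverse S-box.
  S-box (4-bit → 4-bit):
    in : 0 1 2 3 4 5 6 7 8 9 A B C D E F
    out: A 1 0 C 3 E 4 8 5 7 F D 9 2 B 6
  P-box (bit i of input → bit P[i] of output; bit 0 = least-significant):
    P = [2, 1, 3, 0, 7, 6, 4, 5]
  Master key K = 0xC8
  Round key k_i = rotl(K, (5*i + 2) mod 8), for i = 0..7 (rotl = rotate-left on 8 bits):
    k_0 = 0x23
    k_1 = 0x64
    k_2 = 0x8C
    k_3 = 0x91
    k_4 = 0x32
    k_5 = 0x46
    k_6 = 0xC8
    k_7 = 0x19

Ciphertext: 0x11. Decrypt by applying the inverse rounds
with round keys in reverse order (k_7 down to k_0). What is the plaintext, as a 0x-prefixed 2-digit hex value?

s_0 = ciphertext = 0x11
s_1 = InvRound(s_0, k_7) = 0x26
s_2 = InvRound(s_1, k_6) = 0xE9
s_3 = InvRound(s_2, k_5) = 0xCA
s_4 = InvRound(s_3, k_4) = 0xA6
s_5 = InvRound(s_4, k_3) = 0x3E
s_6 = InvRound(s_5, k_2) = 0xBD
s_7 = InvRound(s_6, k_1) = 0x93
s_8 = InvRound(s_7, k_0) = 0xB2

0xB2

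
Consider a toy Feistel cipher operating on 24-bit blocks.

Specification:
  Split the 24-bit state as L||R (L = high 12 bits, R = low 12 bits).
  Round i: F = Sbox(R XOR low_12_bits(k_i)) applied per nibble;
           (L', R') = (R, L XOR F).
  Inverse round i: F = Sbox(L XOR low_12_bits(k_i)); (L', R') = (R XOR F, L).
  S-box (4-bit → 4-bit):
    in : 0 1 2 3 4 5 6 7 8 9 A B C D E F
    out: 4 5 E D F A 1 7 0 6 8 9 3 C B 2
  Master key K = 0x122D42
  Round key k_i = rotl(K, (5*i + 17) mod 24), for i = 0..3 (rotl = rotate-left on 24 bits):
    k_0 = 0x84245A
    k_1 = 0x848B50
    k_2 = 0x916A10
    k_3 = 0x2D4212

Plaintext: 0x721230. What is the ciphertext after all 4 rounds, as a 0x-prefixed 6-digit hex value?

0x9E870E

s_0 = plaintext = 0x721230
s_1 = Round(s_0, k_0) = 0x230639
s_2 = Round(s_1, k_1) = 0x639E26
s_3 = Round(s_2, k_2) = 0xE269E8
s_4 = Round(s_3, k_3) = 0x9E870E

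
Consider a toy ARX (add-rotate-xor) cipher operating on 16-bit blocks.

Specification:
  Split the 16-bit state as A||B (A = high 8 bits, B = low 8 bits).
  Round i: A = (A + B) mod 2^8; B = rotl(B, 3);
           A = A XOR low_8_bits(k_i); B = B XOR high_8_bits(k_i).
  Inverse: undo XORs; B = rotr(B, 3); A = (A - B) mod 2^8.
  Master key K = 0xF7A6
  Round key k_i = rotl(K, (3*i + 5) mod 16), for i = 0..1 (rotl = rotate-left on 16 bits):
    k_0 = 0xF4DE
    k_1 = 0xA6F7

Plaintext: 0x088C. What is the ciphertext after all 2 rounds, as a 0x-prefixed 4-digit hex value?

s_0 = plaintext = 0x088C
s_1 = Round(s_0, k_0) = 0x4A90
s_2 = Round(s_1, k_1) = 0x2D22

0x2D22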